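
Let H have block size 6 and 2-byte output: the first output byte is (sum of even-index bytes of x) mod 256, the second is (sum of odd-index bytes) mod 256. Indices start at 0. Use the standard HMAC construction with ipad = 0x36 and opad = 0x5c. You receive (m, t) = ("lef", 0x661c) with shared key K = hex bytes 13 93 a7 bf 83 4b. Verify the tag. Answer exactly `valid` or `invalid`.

invalid

Key hex bytes 13 93 a7 bf 83 4b is exactly B = 6 bytes: K' = 13 93 a7 bf 83 4b.
K' ⊕ ipad = 25 a5 91 89 b5 7d; K' ⊕ opad = 4f cf fb e3 df 17.
Inner hash: even-index sum = 573 mod 256 = 61; odd-index sum = 528 mod 256 = 16 → 3d 10.
Outer hash (recomputed tag): even-index sum = 614 mod 256 = 102; odd-index sum = 473 mod 256 = 217 → 66 d9.
Recomputed tag = 66d9; claimed = 661c → mismatch.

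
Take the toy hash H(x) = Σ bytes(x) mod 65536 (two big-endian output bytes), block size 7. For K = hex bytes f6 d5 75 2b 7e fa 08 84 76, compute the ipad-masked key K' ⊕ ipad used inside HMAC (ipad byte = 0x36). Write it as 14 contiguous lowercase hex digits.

Key hex bytes f6 d5 75 2b 7e fa 08 84 76 is 9 bytes > B = 7, so hash it first: H(key) = 04 e5, then zero-pad to 7 bytes: K' = 04 e5 00 00 00 00 00.
XOR each byte with 0x36: 04⊕36=32, e5⊕36=d3, 00⊕36=36, 00⊕36=36, 00⊕36=36, 00⊕36=36, 00⊕36=36.

32d33636363636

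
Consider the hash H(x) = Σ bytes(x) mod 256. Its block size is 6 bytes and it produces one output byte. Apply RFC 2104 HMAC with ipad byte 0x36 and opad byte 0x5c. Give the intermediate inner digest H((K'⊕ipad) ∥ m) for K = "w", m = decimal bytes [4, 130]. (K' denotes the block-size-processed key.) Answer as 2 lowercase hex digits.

Key "w" = 77 is 1 byte ≤ B = 6; zero-pad to 6 bytes: K' = 77 00 00 00 00 00.
K' ⊕ ipad = 41 36 36 36 36 36.
Inner input = 41 36 36 36 36 36 ∥ 04 82.
Inner hash: sum = 65+54+54+54+54+54+4+130 = 469; mod 256 = 213 → d5.

d5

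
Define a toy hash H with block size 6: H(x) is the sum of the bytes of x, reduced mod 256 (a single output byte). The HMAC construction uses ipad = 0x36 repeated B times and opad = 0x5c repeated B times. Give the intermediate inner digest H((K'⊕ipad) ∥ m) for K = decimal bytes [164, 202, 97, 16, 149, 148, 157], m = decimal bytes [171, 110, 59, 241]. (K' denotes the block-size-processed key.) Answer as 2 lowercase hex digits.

e6

Key decimal bytes [164, 202, 97, 16, 149, 148, 157] = a4 ca 61 10 95 94 9d is 7 bytes > B = 6, so hash it first: H(key) = a5, then zero-pad to 6 bytes: K' = a5 00 00 00 00 00.
K' ⊕ ipad = 93 36 36 36 36 36.
Inner input = 93 36 36 36 36 36 ∥ ab 6e 3b f1.
Inner hash: sum = 147+54+54+54+54+54+171+110+59+241 = 998; mod 256 = 230 → e6.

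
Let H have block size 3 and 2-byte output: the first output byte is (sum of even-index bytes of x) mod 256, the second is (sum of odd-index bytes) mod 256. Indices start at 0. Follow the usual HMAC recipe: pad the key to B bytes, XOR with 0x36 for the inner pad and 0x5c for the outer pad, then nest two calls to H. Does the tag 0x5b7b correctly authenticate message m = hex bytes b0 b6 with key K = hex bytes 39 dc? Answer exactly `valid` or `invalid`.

valid

Key hex bytes 39 dc is 2 bytes ≤ B = 3; zero-pad to 3 bytes: K' = 39 dc 00.
K' ⊕ ipad = 0f ea 36; K' ⊕ opad = 65 80 5c.
Inner hash: even-index sum = 251 mod 256 = 251; odd-index sum = 410 mod 256 = 154 → fb 9a.
Outer hash (recomputed tag): even-index sum = 347 mod 256 = 91; odd-index sum = 379 mod 256 = 123 → 5b 7b.
Recomputed tag = 5b7b; claimed = 5b7b → match.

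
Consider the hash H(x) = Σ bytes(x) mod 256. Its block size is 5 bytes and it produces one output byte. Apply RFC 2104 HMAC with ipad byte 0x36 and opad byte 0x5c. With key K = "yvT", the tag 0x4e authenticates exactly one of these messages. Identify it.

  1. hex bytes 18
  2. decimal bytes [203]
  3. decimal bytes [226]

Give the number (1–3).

Key "yvT" = 79 76 54 is 3 bytes ≤ B = 5; zero-pad to 5 bytes: K' = 79 76 54 00 00.
K' ⊕ ipad = 4f 40 62 36 36; K' ⊕ opad = 25 2a 08 5c 5c.
m1: inner = H(4f 40 62 36 36 18) = 75; tag = H(25 2a 08 5c 5c 75) = 84
m2: inner = H(4f 40 62 36 36 cb) = 28; tag = H(25 2a 08 5c 5c 28) = 37
m3: inner = H(4f 40 62 36 36 e2) = 3f; tag = H(25 2a 08 5c 5c 3f) = 4e ← matches

3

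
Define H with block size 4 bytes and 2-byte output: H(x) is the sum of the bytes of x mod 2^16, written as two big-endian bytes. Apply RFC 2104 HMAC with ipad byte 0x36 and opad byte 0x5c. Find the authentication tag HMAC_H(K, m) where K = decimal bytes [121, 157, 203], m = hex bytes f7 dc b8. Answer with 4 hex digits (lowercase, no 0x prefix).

0295

Key decimal bytes [121, 157, 203] = 79 9d cb is 3 bytes ≤ B = 4; zero-pad to 4 bytes: K' = 79 9d cb 00.
K' ⊕ ipad = 4f ab fd 36.  K' ⊕ opad = 25 c1 97 5c.
Inner input = (K'⊕ipad) ∥ m = 4f ab fd 36 ∥ f7 dc b8.
Inner hash: sum = 79+171+253+54+247+220+184 = 1208 → 04 b8.
Outer input = (K'⊕opad) ∥ inner = 25 c1 97 5c ∥ 04 b8.
Outer hash (tag): sum = 37+193+151+92+4+184 = 661 → 02 95.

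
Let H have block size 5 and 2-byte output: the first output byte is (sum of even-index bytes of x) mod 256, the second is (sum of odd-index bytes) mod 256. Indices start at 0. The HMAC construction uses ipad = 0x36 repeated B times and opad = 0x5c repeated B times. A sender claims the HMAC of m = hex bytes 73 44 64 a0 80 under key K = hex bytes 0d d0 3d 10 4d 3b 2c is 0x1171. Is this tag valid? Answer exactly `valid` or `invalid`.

invalid

Key hex bytes 0d d0 3d 10 4d 3b 2c is 7 bytes > B = 5, so hash it first: H(key) = c3 1b, then zero-pad to 5 bytes: K' = c3 1b 00 00 00.
K' ⊕ ipad = f5 2d 36 36 36; K' ⊕ opad = 9f 47 5c 5c 5c.
Inner hash: even-index sum = 581 mod 256 = 69; odd-index sum = 442 mod 256 = 186 → 45 ba.
Outer hash (recomputed tag): even-index sum = 529 mod 256 = 17; odd-index sum = 232 mod 256 = 232 → 11 e8.
Recomputed tag = 11e8; claimed = 1171 → mismatch.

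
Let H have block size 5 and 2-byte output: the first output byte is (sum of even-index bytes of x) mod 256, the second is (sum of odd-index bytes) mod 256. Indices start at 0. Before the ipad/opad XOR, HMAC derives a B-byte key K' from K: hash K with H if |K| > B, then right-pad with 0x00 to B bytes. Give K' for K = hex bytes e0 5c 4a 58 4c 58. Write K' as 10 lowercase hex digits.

760c000000

|K| = 6 > B = 5, so first hash the key.
H(K): even-index sum = 374 mod 256 = 118; odd-index sum = 268 mod 256 = 12 → 76 0c.
Zero-pad H(K) = 76 0c to 5 bytes: K' = 76 0c 00 00 00.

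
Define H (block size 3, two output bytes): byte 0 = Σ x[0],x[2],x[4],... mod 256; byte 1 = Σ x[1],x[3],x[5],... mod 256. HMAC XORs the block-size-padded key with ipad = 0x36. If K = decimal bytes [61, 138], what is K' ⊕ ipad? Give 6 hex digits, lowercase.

Key decimal bytes [61, 138] = 3d 8a is 2 bytes ≤ B = 3; zero-pad to 3 bytes: K' = 3d 8a 00.
XOR each byte with 0x36: 3d⊕36=0b, 8a⊕36=bc, 00⊕36=36.

0bbc36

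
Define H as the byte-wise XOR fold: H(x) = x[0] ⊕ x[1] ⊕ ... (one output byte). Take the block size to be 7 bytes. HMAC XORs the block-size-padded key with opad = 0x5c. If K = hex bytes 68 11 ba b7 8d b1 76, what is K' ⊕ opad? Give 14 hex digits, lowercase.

344de6ebd1ed2a

Key hex bytes 68 11 ba b7 8d b1 76 is exactly B = 7 bytes: K' = 68 11 ba b7 8d b1 76.
XOR each byte with 0x5c: 68⊕5c=34, 11⊕5c=4d, ba⊕5c=e6, b7⊕5c=eb, 8d⊕5c=d1, b1⊕5c=ed, 76⊕5c=2a.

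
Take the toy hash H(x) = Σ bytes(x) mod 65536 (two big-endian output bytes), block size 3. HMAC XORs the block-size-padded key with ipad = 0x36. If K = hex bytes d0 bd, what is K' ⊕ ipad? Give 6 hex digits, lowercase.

e68b36

Key hex bytes d0 bd is 2 bytes ≤ B = 3; zero-pad to 3 bytes: K' = d0 bd 00.
XOR each byte with 0x36: d0⊕36=e6, bd⊕36=8b, 00⊕36=36.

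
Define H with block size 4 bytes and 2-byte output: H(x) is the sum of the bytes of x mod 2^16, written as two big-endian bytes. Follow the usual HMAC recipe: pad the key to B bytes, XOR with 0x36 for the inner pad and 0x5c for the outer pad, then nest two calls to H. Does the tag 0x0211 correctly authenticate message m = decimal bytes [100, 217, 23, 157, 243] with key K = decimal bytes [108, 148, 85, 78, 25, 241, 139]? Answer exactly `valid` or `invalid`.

valid

Key decimal bytes [108, 148, 85, 78, 25, 241, 139] = 6c 94 55 4e 19 f1 8b is 7 bytes > B = 4, so hash it first: H(key) = 03 38, then zero-pad to 4 bytes: K' = 03 38 00 00.
K' ⊕ ipad = 35 0e 36 36; K' ⊕ opad = 5f 64 5c 5c.
Inner hash: sum = 53+14+54+54+100+217+23+157+243 = 915 → 03 93.
Outer hash (recomputed tag): sum = 95+100+92+92+3+147 = 529 → 02 11.
Recomputed tag = 0211; claimed = 0211 → match.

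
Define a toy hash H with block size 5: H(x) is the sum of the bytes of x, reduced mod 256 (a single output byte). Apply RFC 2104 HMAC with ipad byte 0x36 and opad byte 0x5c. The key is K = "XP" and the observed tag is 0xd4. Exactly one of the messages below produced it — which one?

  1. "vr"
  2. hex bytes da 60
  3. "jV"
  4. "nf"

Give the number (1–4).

2

Key "XP" = 58 50 is 2 bytes ≤ B = 5; zero-pad to 5 bytes: K' = 58 50 00 00 00.
K' ⊕ ipad = 6e 66 36 36 36; K' ⊕ opad = 04 0c 5c 5c 5c.
m1: inner = H(6e 66 36 36 36 76 72) = 5e; tag = H(04 0c 5c 5c 5c 5e) = 82
m2: inner = H(6e 66 36 36 36 da 60) = b0; tag = H(04 0c 5c 5c 5c b0) = d4 ← matches
m3: inner = H(6e 66 36 36 36 6a 56) = 36; tag = H(04 0c 5c 5c 5c 36) = 5a
m4: inner = H(6e 66 36 36 36 6e 66) = 4a; tag = H(04 0c 5c 5c 5c 4a) = 6e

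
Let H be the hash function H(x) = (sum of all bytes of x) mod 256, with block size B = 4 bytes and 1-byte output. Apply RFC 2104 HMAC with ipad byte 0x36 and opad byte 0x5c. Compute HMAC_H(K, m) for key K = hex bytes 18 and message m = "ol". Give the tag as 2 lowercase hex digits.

03

Key hex bytes 18 is 1 byte ≤ B = 4; zero-pad to 4 bytes: K' = 18 00 00 00.
K' ⊕ ipad = 2e 36 36 36.  K' ⊕ opad = 44 5c 5c 5c.
Inner input = (K'⊕ipad) ∥ m = 2e 36 36 36 ∥ 6f 6c.
Inner hash: sum = 46+54+54+54+111+108 = 427; mod 256 = 171 → ab.
Outer input = (K'⊕opad) ∥ inner = 44 5c 5c 5c ∥ ab.
Outer hash (tag): sum = 68+92+92+92+171 = 515; mod 256 = 3 → 03.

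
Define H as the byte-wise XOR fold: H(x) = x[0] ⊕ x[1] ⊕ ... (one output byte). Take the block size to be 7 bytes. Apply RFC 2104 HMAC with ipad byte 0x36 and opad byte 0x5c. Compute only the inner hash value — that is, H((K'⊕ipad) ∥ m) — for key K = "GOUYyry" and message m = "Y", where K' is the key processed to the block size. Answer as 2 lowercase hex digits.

Key "GOUYyry" = 47 4f 55 59 79 72 79 is exactly B = 7 bytes: K' = 47 4f 55 59 79 72 79.
K' ⊕ ipad = 71 79 63 6f 4f 44 4f.
Inner input = 71 79 63 6f 4f 44 4f ∥ 59.
Inner hash: XOR 71⊕79⊕63⊕6f⊕4f⊕44⊕4f⊕59 = 19.

19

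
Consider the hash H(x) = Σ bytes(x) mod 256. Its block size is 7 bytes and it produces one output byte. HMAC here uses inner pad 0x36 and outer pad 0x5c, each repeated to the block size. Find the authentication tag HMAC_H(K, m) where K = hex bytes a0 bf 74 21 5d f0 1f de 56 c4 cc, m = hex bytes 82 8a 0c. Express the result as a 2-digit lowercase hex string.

0e

Key hex bytes a0 bf 74 21 5d f0 1f de 56 c4 cc is 11 bytes > B = 7, so hash it first: H(key) = 24, then zero-pad to 7 bytes: K' = 24 00 00 00 00 00 00.
K' ⊕ ipad = 12 36 36 36 36 36 36.  K' ⊕ opad = 78 5c 5c 5c 5c 5c 5c.
Inner input = (K'⊕ipad) ∥ m = 12 36 36 36 36 36 36 ∥ 82 8a 0c.
Inner hash: sum = 18+54+54+54+54+54+54+130+138+12 = 622; mod 256 = 110 → 6e.
Outer input = (K'⊕opad) ∥ inner = 78 5c 5c 5c 5c 5c 5c ∥ 6e.
Outer hash (tag): sum = 120+92+92+92+92+92+92+110 = 782; mod 256 = 14 → 0e.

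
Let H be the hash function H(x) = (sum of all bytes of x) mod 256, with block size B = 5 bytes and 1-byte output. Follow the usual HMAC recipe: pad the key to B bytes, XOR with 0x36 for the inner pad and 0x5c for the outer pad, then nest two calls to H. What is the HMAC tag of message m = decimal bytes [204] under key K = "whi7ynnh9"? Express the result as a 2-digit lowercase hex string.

Key "whi7ynnh9" = 77 68 69 37 79 6e 6e 68 39 is 9 bytes > B = 5, so hash it first: H(key) = 75, then zero-pad to 5 bytes: K' = 75 00 00 00 00.
K' ⊕ ipad = 43 36 36 36 36.  K' ⊕ opad = 29 5c 5c 5c 5c.
Inner input = (K'⊕ipad) ∥ m = 43 36 36 36 36 ∥ cc.
Inner hash: sum = 67+54+54+54+54+204 = 487; mod 256 = 231 → e7.
Outer input = (K'⊕opad) ∥ inner = 29 5c 5c 5c 5c ∥ e7.
Outer hash (tag): sum = 41+92+92+92+92+231 = 640; mod 256 = 128 → 80.

80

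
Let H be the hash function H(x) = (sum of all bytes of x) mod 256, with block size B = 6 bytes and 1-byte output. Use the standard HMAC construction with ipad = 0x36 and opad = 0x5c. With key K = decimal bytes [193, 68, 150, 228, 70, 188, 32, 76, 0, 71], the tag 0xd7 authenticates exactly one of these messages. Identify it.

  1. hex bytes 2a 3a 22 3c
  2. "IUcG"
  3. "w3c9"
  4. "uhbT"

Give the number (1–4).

4

Key decimal bytes [193, 68, 150, 228, 70, 188, 32, 76, 0, 71] = c1 44 96 e4 46 bc 20 4c 00 47 is 10 bytes > B = 6, so hash it first: H(key) = 34, then zero-pad to 6 bytes: K' = 34 00 00 00 00 00.
K' ⊕ ipad = 02 36 36 36 36 36; K' ⊕ opad = 68 5c 5c 5c 5c 5c.
m1: inner = H(02 36 36 36 36 36 2a 3a 22 3c) = d2; tag = H(68 5c 5c 5c 5c 5c d2) = 06
m2: inner = H(02 36 36 36 36 36 49 55 63 47) = 58; tag = H(68 5c 5c 5c 5c 5c 58) = 8c
m3: inner = H(02 36 36 36 36 36 77 33 63 39) = 56; tag = H(68 5c 5c 5c 5c 5c 56) = 8a
m4: inner = H(02 36 36 36 36 36 75 68 62 54) = a3; tag = H(68 5c 5c 5c 5c 5c a3) = d7 ← matches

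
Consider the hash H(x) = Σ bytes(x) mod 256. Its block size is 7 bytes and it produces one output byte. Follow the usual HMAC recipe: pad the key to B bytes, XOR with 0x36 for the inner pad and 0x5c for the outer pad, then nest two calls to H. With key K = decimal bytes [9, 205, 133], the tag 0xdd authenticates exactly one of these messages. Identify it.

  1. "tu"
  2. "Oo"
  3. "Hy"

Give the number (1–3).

1

Key decimal bytes [9, 205, 133] = 09 cd 85 is 3 bytes ≤ B = 7; zero-pad to 7 bytes: K' = 09 cd 85 00 00 00 00.
K' ⊕ ipad = 3f fb b3 36 36 36 36; K' ⊕ opad = 55 91 d9 5c 5c 5c 5c.
m1: inner = H(3f fb b3 36 36 36 36 74 75) = ae; tag = H(55 91 d9 5c 5c 5c 5c ae) = dd ← matches
m2: inner = H(3f fb b3 36 36 36 36 4f 6f) = 83; tag = H(55 91 d9 5c 5c 5c 5c 83) = b2
m3: inner = H(3f fb b3 36 36 36 36 48 79) = 86; tag = H(55 91 d9 5c 5c 5c 5c 86) = b5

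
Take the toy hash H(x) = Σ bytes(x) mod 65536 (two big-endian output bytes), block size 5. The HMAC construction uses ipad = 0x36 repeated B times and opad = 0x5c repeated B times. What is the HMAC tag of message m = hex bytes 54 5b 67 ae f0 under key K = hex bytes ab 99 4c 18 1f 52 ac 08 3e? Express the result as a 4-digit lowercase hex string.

Key hex bytes ab 99 4c 18 1f 52 ac 08 3e is 9 bytes > B = 5, so hash it first: H(key) = 03 0b, then zero-pad to 5 bytes: K' = 03 0b 00 00 00.
K' ⊕ ipad = 35 3d 36 36 36.  K' ⊕ opad = 5f 57 5c 5c 5c.
Inner input = (K'⊕ipad) ∥ m = 35 3d 36 36 36 ∥ 54 5b 67 ae f0.
Inner hash: sum = 53+61+54+54+54+84+91+103+174+240 = 968 → 03 c8.
Outer input = (K'⊕opad) ∥ inner = 5f 57 5c 5c 5c ∥ 03 c8.
Outer hash (tag): sum = 95+87+92+92+92+3+200 = 661 → 02 95.

0295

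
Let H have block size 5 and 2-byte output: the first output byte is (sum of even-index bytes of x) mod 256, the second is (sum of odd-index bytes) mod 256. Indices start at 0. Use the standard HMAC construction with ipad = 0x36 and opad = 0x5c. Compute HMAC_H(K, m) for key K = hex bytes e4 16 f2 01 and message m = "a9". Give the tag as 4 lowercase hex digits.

7aac

Key hex bytes e4 16 f2 01 is 4 bytes ≤ B = 5; zero-pad to 5 bytes: K' = e4 16 f2 01 00.
K' ⊕ ipad = d2 20 c4 37 36.  K' ⊕ opad = b8 4a ae 5d 5c.
Inner input = (K'⊕ipad) ∥ m = d2 20 c4 37 36 ∥ 61 39.
Inner hash: even-index sum = 517 mod 256 = 5; odd-index sum = 184 mod 256 = 184 → 05 b8.
Outer input = (K'⊕opad) ∥ inner = b8 4a ae 5d 5c ∥ 05 b8.
Outer hash (tag): even-index sum = 634 mod 256 = 122; odd-index sum = 172 mod 256 = 172 → 7a ac.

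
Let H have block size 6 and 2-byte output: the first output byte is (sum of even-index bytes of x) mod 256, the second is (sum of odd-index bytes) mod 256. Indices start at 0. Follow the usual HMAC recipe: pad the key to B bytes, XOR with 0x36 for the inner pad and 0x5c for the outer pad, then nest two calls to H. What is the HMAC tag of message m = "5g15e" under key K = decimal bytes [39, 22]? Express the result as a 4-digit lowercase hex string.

7b2a

Key decimal bytes [39, 22] = 27 16 is 2 bytes ≤ B = 6; zero-pad to 6 bytes: K' = 27 16 00 00 00 00.
K' ⊕ ipad = 11 20 36 36 36 36.  K' ⊕ opad = 7b 4a 5c 5c 5c 5c.
Inner input = (K'⊕ipad) ∥ m = 11 20 36 36 36 36 ∥ 35 67 31 35 65.
Inner hash: even-index sum = 328 mod 256 = 72; odd-index sum = 296 mod 256 = 40 → 48 28.
Outer input = (K'⊕opad) ∥ inner = 7b 4a 5c 5c 5c 5c ∥ 48 28.
Outer hash (tag): even-index sum = 379 mod 256 = 123; odd-index sum = 298 mod 256 = 42 → 7b 2a.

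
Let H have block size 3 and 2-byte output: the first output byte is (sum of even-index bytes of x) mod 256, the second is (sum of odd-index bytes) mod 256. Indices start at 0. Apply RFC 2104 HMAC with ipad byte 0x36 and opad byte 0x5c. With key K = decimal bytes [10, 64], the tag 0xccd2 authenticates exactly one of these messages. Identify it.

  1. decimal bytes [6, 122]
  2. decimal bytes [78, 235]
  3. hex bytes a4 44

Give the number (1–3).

Key decimal bytes [10, 64] = 0a 40 is 2 bytes ≤ B = 3; zero-pad to 3 bytes: K' = 0a 40 00.
K' ⊕ ipad = 3c 76 36; K' ⊕ opad = 56 1c 5c.
m1: inner = H(3c 76 36 06 7a) = ec 7c; tag = H(56 1c 5c ec 7c) = 2e08
m2: inner = H(3c 76 36 4e eb) = 5d c4; tag = H(56 1c 5c 5d c4) = 7679
m3: inner = H(3c 76 36 a4 44) = b6 1a; tag = H(56 1c 5c b6 1a) = ccd2 ← matches

3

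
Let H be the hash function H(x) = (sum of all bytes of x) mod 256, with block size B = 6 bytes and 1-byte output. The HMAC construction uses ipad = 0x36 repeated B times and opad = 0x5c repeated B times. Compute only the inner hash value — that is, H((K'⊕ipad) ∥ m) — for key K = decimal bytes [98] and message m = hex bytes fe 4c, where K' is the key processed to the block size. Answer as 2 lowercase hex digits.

Key decimal bytes [98] = 62 is 1 byte ≤ B = 6; zero-pad to 6 bytes: K' = 62 00 00 00 00 00.
K' ⊕ ipad = 54 36 36 36 36 36.
Inner input = 54 36 36 36 36 36 ∥ fe 4c.
Inner hash: sum = 84+54+54+54+54+54+254+76 = 684; mod 256 = 172 → ac.

ac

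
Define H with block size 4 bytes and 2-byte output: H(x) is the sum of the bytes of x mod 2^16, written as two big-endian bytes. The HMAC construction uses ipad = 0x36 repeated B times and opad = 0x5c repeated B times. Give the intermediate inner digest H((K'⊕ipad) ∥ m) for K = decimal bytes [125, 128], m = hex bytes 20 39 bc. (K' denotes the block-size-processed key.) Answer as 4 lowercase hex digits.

Key decimal bytes [125, 128] = 7d 80 is 2 bytes ≤ B = 4; zero-pad to 4 bytes: K' = 7d 80 00 00.
K' ⊕ ipad = 4b b6 36 36.
Inner input = 4b b6 36 36 ∥ 20 39 bc.
Inner hash: sum = 75+182+54+54+32+57+188 = 642 → 02 82.

0282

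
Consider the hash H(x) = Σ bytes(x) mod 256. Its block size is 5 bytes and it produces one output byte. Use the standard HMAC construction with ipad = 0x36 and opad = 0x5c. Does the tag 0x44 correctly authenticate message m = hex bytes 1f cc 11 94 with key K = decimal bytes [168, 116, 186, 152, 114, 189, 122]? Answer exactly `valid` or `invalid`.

valid

Key decimal bytes [168, 116, 186, 152, 114, 189, 122] = a8 74 ba 98 72 bd 7a is 7 bytes > B = 5, so hash it first: H(key) = 17, then zero-pad to 5 bytes: K' = 17 00 00 00 00.
K' ⊕ ipad = 21 36 36 36 36; K' ⊕ opad = 4b 5c 5c 5c 5c.
Inner hash: sum = 33+54+54+54+54+31+204+17+148 = 649; mod 256 = 137 → 89.
Outer hash (recomputed tag): sum = 75+92+92+92+92+137 = 580; mod 256 = 68 → 44.
Recomputed tag = 44; claimed = 44 → match.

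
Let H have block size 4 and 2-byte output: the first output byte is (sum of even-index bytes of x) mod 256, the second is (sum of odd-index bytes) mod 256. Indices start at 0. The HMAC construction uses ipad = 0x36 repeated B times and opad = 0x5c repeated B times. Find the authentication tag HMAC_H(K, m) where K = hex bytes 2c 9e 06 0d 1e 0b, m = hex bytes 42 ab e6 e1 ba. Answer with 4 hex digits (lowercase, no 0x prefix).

Key hex bytes 2c 9e 06 0d 1e 0b is 6 bytes > B = 4, so hash it first: H(key) = 50 b6, then zero-pad to 4 bytes: K' = 50 b6 00 00.
K' ⊕ ipad = 66 80 36 36.  K' ⊕ opad = 0c ea 5c 5c.
Inner input = (K'⊕ipad) ∥ m = 66 80 36 36 ∥ 42 ab e6 e1 ba.
Inner hash: even-index sum = 638 mod 256 = 126; odd-index sum = 578 mod 256 = 66 → 7e 42.
Outer input = (K'⊕opad) ∥ inner = 0c ea 5c 5c ∥ 7e 42.
Outer hash (tag): even-index sum = 230 mod 256 = 230; odd-index sum = 392 mod 256 = 136 → e6 88.

e688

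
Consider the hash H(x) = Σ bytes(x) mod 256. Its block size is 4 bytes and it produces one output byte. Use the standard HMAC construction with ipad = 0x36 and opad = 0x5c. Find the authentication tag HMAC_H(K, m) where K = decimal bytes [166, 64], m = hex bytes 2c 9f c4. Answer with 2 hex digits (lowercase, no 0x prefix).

cf

Key decimal bytes [166, 64] = a6 40 is 2 bytes ≤ B = 4; zero-pad to 4 bytes: K' = a6 40 00 00.
K' ⊕ ipad = 90 76 36 36.  K' ⊕ opad = fa 1c 5c 5c.
Inner input = (K'⊕ipad) ∥ m = 90 76 36 36 ∥ 2c 9f c4.
Inner hash: sum = 144+118+54+54+44+159+196 = 769; mod 256 = 1 → 01.
Outer input = (K'⊕opad) ∥ inner = fa 1c 5c 5c ∥ 01.
Outer hash (tag): sum = 250+28+92+92+1 = 463; mod 256 = 207 → cf.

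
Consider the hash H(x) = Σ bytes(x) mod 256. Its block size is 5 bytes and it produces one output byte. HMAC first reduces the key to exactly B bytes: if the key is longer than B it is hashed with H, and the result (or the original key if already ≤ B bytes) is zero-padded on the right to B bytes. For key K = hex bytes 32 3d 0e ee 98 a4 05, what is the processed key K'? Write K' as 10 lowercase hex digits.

ac00000000

|K| = 7 > B = 5, so first hash the key.
H(K): sum = 50+61+14+238+152+164+5 = 684; mod 256 = 172 → ac.
Zero-pad H(K) = ac to 5 bytes: K' = ac 00 00 00 00.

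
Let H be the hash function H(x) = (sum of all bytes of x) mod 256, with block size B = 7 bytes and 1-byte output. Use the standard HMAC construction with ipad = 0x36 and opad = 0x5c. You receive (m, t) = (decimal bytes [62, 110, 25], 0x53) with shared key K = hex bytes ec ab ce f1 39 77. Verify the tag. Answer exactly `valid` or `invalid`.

valid

Key hex bytes ec ab ce f1 39 77 is 6 bytes ≤ B = 7; zero-pad to 7 bytes: K' = ec ab ce f1 39 77 00.
K' ⊕ ipad = da 9d f8 c7 0f 41 36; K' ⊕ opad = b0 f7 92 ad 65 2b 5c.
Inner hash: sum = 218+157+248+199+15+65+54+62+110+25 = 1153; mod 256 = 129 → 81.
Outer hash (recomputed tag): sum = 176+247+146+173+101+43+92+129 = 1107; mod 256 = 83 → 53.
Recomputed tag = 53; claimed = 53 → match.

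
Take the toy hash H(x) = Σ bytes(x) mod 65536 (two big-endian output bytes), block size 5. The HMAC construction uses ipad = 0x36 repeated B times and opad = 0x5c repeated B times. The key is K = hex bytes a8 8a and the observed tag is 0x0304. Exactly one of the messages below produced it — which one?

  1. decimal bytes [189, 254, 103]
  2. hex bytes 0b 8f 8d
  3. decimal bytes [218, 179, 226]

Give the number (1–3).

Key hex bytes a8 8a is 2 bytes ≤ B = 5; zero-pad to 5 bytes: K' = a8 8a 00 00 00.
K' ⊕ ipad = 9e bc 36 36 36; K' ⊕ opad = f4 d6 5c 5c 5c.
m1: inner = H(9e bc 36 36 36 bd fe 67) = 04 1e; tag = H(f4 d6 5c 5c 5c 04 1e) = 0300
m2: inner = H(9e bc 36 36 36 0b 8f 8d) = 03 23; tag = H(f4 d6 5c 5c 5c 03 23) = 0304 ← matches
m3: inner = H(9e bc 36 36 36 da b3 e2) = 04 6b; tag = H(f4 d6 5c 5c 5c 04 6b) = 034d

2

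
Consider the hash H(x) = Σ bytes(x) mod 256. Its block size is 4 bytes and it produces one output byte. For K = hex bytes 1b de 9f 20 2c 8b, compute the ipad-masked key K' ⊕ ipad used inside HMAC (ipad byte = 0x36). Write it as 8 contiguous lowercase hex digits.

Key hex bytes 1b de 9f 20 2c 8b is 6 bytes > B = 4, so hash it first: H(key) = 6f, then zero-pad to 4 bytes: K' = 6f 00 00 00.
XOR each byte with 0x36: 6f⊕36=59, 00⊕36=36, 00⊕36=36, 00⊕36=36.

59363636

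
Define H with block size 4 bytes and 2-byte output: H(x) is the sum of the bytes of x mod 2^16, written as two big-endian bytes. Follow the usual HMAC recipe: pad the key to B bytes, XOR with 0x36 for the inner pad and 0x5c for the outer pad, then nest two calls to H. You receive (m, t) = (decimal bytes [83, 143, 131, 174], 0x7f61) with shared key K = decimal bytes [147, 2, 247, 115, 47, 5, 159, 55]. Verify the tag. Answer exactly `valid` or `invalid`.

Key decimal bytes [147, 2, 247, 115, 47, 5, 159, 55] = 93 02 f7 73 2f 05 9f 37 is 8 bytes > B = 4, so hash it first: H(key) = 03 09, then zero-pad to 4 bytes: K' = 03 09 00 00.
K' ⊕ ipad = 35 3f 36 36; K' ⊕ opad = 5f 55 5c 5c.
Inner hash: sum = 53+63+54+54+83+143+131+174 = 755 → 02 f3.
Outer hash (recomputed tag): sum = 95+85+92+92+2+243 = 609 → 02 61.
Recomputed tag = 0261; claimed = 7f61 → mismatch.

invalid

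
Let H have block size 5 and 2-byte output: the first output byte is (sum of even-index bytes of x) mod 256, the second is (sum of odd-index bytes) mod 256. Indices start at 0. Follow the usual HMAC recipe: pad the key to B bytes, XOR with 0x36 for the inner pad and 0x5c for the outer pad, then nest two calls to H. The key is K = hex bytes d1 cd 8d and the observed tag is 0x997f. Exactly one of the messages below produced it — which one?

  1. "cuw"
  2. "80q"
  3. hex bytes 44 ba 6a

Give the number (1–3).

Key hex bytes d1 cd 8d is 3 bytes ≤ B = 5; zero-pad to 5 bytes: K' = d1 cd 8d 00 00.
K' ⊕ ipad = e7 fb bb 36 36; K' ⊕ opad = 8d 91 d1 5c 5c.
m1: inner = H(e7 fb bb 36 36 63 75 77) = 4d 0b; tag = H(8d 91 d1 5c 5c 4d 0b) = c53a
m2: inner = H(e7 fb bb 36 36 38 30 71) = 08 da; tag = H(8d 91 d1 5c 5c 08 da) = 94f5
m3: inner = H(e7 fb bb 36 36 44 ba 6a) = 92 df; tag = H(8d 91 d1 5c 5c 92 df) = 997f ← matches

3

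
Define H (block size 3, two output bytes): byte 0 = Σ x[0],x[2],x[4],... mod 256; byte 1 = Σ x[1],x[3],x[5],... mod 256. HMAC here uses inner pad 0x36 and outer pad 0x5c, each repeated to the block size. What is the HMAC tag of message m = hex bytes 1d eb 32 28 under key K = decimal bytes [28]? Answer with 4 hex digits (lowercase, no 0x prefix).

21cf

Key decimal bytes [28] = 1c is 1 byte ≤ B = 3; zero-pad to 3 bytes: K' = 1c 00 00.
K' ⊕ ipad = 2a 36 36.  K' ⊕ opad = 40 5c 5c.
Inner input = (K'⊕ipad) ∥ m = 2a 36 36 ∥ 1d eb 32 28.
Inner hash: even-index sum = 371 mod 256 = 115; odd-index sum = 133 mod 256 = 133 → 73 85.
Outer input = (K'⊕opad) ∥ inner = 40 5c 5c ∥ 73 85.
Outer hash (tag): even-index sum = 289 mod 256 = 33; odd-index sum = 207 mod 256 = 207 → 21 cf.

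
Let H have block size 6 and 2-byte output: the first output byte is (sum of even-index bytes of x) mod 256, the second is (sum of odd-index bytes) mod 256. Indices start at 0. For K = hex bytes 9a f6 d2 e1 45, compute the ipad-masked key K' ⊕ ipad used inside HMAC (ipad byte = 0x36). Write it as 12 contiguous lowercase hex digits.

acc0e4d77336

Key hex bytes 9a f6 d2 e1 45 is 5 bytes ≤ B = 6; zero-pad to 6 bytes: K' = 9a f6 d2 e1 45 00.
XOR each byte with 0x36: 9a⊕36=ac, f6⊕36=c0, d2⊕36=e4, e1⊕36=d7, 45⊕36=73, 00⊕36=36.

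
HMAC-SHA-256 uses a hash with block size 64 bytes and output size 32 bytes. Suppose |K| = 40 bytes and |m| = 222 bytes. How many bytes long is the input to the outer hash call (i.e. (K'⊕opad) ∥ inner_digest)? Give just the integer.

96

Key is 40 ≤ 64 bytes, zero-padded: |K'| = 64.
Outer input = (K'⊕opad) ∥ H(inner) → 64 + 32 = 96 bytes.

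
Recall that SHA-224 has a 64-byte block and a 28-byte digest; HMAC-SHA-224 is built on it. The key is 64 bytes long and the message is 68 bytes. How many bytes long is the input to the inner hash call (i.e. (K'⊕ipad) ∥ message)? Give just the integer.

132

Key is 64 ≤ 64 bytes, zero-padded: |K'| = 64.
Inner input = (K'⊕ipad) ∥ m → 64 + 68 = 132 bytes.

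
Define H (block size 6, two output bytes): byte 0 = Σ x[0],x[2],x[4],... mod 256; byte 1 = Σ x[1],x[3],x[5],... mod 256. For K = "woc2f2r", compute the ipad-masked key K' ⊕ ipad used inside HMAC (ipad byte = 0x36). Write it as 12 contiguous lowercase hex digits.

Key "woc2f2r" = 77 6f 63 32 66 32 72 is 7 bytes > B = 6, so hash it first: H(key) = b2 d3, then zero-pad to 6 bytes: K' = b2 d3 00 00 00 00.
XOR each byte with 0x36: b2⊕36=84, d3⊕36=e5, 00⊕36=36, 00⊕36=36, 00⊕36=36, 00⊕36=36.

84e536363636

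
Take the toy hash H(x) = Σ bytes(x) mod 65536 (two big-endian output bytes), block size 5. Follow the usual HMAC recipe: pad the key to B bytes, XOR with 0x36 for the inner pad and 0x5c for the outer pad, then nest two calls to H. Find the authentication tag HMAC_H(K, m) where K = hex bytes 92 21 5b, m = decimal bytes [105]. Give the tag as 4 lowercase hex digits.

Key hex bytes 92 21 5b is 3 bytes ≤ B = 5; zero-pad to 5 bytes: K' = 92 21 5b 00 00.
K' ⊕ ipad = a4 17 6d 36 36.  K' ⊕ opad = ce 7d 07 5c 5c.
Inner input = (K'⊕ipad) ∥ m = a4 17 6d 36 36 ∥ 69.
Inner hash: sum = 164+23+109+54+54+105 = 509 → 01 fd.
Outer input = (K'⊕opad) ∥ inner = ce 7d 07 5c 5c ∥ 01 fd.
Outer hash (tag): sum = 206+125+7+92+92+1+253 = 776 → 03 08.

0308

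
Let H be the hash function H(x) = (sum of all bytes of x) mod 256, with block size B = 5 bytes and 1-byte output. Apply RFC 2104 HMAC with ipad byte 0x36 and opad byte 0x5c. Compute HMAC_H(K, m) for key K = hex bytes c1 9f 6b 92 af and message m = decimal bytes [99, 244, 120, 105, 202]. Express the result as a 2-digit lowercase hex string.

94

Key hex bytes c1 9f 6b 92 af is exactly B = 5 bytes: K' = c1 9f 6b 92 af.
K' ⊕ ipad = f7 a9 5d a4 99.  K' ⊕ opad = 9d c3 37 ce f3.
Inner input = (K'⊕ipad) ∥ m = f7 a9 5d a4 99 ∥ 63 f4 78 69 ca.
Inner hash: sum = 247+169+93+164+153+99+244+120+105+202 = 1596; mod 256 = 60 → 3c.
Outer input = (K'⊕opad) ∥ inner = 9d c3 37 ce f3 ∥ 3c.
Outer hash (tag): sum = 157+195+55+206+243+60 = 916; mod 256 = 148 → 94.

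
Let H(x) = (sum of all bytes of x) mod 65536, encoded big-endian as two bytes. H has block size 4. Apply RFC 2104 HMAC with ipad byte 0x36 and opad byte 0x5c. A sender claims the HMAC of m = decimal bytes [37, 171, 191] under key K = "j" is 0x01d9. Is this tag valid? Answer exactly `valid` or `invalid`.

Key "j" = 6a is 1 byte ≤ B = 4; zero-pad to 4 bytes: K' = 6a 00 00 00.
K' ⊕ ipad = 5c 36 36 36; K' ⊕ opad = 36 5c 5c 5c.
Inner hash: sum = 92+54+54+54+37+171+191 = 653 → 02 8d.
Outer hash (recomputed tag): sum = 54+92+92+92+2+141 = 473 → 01 d9.
Recomputed tag = 01d9; claimed = 01d9 → match.

valid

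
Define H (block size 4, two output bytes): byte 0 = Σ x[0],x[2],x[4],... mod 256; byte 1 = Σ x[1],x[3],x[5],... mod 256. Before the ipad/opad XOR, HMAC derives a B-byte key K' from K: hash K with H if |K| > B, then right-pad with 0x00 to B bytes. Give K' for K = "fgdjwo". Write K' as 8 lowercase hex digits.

|K| = 6 > B = 4, so first hash the key.
H(K): even-index sum = 321 mod 256 = 65; odd-index sum = 320 mod 256 = 64 → 41 40.
Zero-pad H(K) = 41 40 to 4 bytes: K' = 41 40 00 00.

41400000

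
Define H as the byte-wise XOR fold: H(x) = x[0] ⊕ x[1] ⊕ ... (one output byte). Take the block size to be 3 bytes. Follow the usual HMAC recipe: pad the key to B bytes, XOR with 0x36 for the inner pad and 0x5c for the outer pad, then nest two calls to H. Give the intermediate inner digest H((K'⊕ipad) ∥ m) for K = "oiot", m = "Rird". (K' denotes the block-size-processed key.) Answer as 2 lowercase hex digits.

Key "oiot" = 6f 69 6f 74 is 4 bytes > B = 3, so hash it first: H(key) = 1d, then zero-pad to 3 bytes: K' = 1d 00 00.
K' ⊕ ipad = 2b 36 36.
Inner input = 2b 36 36 ∥ 52 69 72 64.
Inner hash: XOR 2b⊕36⊕36⊕52⊕69⊕72⊕64 = 06.

06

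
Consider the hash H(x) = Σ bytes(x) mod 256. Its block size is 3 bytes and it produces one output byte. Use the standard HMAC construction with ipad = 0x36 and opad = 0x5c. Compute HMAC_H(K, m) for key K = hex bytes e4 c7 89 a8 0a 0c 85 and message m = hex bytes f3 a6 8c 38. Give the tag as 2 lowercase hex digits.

Key hex bytes e4 c7 89 a8 0a 0c 85 is 7 bytes > B = 3, so hash it first: H(key) = 77, then zero-pad to 3 bytes: K' = 77 00 00.
K' ⊕ ipad = 41 36 36.  K' ⊕ opad = 2b 5c 5c.
Inner input = (K'⊕ipad) ∥ m = 41 36 36 ∥ f3 a6 8c 38.
Inner hash: sum = 65+54+54+243+166+140+56 = 778; mod 256 = 10 → 0a.
Outer input = (K'⊕opad) ∥ inner = 2b 5c 5c ∥ 0a.
Outer hash (tag): sum = 43+92+92+10 = 237 → ed.

ed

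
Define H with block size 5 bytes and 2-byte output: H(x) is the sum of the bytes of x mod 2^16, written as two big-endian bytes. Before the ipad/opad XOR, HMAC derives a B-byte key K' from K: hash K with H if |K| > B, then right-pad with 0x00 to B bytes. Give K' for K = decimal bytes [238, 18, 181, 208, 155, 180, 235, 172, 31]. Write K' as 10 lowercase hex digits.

|K| = 9 > B = 5, so first hash the key.
H(K): sum = 238+18+181+208+155+180+235+172+31 = 1418 → 05 8a.
Zero-pad H(K) = 05 8a to 5 bytes: K' = 05 8a 00 00 00.

058a000000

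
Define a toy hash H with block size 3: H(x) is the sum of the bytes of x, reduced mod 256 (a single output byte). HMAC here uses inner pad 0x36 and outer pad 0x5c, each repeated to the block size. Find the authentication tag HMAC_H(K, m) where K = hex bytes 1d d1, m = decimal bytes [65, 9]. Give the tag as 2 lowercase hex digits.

bc

Key hex bytes 1d d1 is 2 bytes ≤ B = 3; zero-pad to 3 bytes: K' = 1d d1 00.
K' ⊕ ipad = 2b e7 36.  K' ⊕ opad = 41 8d 5c.
Inner input = (K'⊕ipad) ∥ m = 2b e7 36 ∥ 41 09.
Inner hash: sum = 43+231+54+65+9 = 402; mod 256 = 146 → 92.
Outer input = (K'⊕opad) ∥ inner = 41 8d 5c ∥ 92.
Outer hash (tag): sum = 65+141+92+146 = 444; mod 256 = 188 → bc.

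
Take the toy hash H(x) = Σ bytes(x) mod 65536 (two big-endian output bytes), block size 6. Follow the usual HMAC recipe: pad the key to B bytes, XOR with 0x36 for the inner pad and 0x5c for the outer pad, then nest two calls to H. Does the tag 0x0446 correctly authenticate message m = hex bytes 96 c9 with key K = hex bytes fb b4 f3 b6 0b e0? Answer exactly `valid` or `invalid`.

Key hex bytes fb b4 f3 b6 0b e0 is exactly B = 6 bytes: K' = fb b4 f3 b6 0b e0.
K' ⊕ ipad = cd 82 c5 80 3d d6; K' ⊕ opad = a7 e8 af ea 57 bc.
Inner hash: sum = 205+130+197+128+61+214+150+201 = 1286 → 05 06.
Outer hash (recomputed tag): sum = 167+232+175+234+87+188+5+6 = 1094 → 04 46.
Recomputed tag = 0446; claimed = 0446 → match.

valid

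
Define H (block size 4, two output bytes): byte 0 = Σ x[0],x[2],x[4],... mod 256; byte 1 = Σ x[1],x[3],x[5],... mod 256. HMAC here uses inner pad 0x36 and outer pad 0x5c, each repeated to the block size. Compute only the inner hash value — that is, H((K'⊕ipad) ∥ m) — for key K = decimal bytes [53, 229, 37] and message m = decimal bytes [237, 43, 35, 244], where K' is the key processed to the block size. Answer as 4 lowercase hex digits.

Key decimal bytes [53, 229, 37] = 35 e5 25 is 3 bytes ≤ B = 4; zero-pad to 4 bytes: K' = 35 e5 25 00.
K' ⊕ ipad = 03 d3 13 36.
Inner input = 03 d3 13 36 ∥ ed 2b 23 f4.
Inner hash: even-index sum = 294 mod 256 = 38; odd-index sum = 552 mod 256 = 40 → 26 28.

2628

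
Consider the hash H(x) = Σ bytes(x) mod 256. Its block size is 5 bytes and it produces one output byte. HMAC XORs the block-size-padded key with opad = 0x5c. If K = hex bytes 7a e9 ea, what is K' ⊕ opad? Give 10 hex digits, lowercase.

26b5b65c5c

Key hex bytes 7a e9 ea is 3 bytes ≤ B = 5; zero-pad to 5 bytes: K' = 7a e9 ea 00 00.
XOR each byte with 0x5c: 7a⊕5c=26, e9⊕5c=b5, ea⊕5c=b6, 00⊕5c=5c, 00⊕5c=5c.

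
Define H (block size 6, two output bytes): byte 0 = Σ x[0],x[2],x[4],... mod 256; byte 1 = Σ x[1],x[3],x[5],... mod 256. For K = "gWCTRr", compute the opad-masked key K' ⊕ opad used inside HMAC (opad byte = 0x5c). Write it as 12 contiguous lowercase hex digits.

Key "gWCTRr" = 67 57 43 54 52 72 is exactly B = 6 bytes: K' = 67 57 43 54 52 72.
XOR each byte with 0x5c: 67⊕5c=3b, 57⊕5c=0b, 43⊕5c=1f, 54⊕5c=08, 52⊕5c=0e, 72⊕5c=2e.

3b0b1f080e2e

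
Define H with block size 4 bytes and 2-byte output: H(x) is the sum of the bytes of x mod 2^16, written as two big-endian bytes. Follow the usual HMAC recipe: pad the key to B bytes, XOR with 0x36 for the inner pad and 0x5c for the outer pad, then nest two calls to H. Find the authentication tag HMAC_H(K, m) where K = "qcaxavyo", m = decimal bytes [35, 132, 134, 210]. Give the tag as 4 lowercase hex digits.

Key "qcaxavyo" = 71 63 61 78 61 76 79 6f is 8 bytes > B = 4, so hash it first: H(key) = 03 6c, then zero-pad to 4 bytes: K' = 03 6c 00 00.
K' ⊕ ipad = 35 5a 36 36.  K' ⊕ opad = 5f 30 5c 5c.
Inner input = (K'⊕ipad) ∥ m = 35 5a 36 36 ∥ 23 84 86 d2.
Inner hash: sum = 53+90+54+54+35+132+134+210 = 762 → 02 fa.
Outer input = (K'⊕opad) ∥ inner = 5f 30 5c 5c ∥ 02 fa.
Outer hash (tag): sum = 95+48+92+92+2+250 = 579 → 02 43.

0243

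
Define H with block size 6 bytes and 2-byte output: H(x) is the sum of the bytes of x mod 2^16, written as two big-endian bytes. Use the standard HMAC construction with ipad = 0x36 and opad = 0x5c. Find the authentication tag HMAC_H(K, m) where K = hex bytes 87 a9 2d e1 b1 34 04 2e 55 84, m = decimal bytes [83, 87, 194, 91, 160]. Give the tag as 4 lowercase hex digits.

Key hex bytes 87 a9 2d e1 b1 34 04 2e 55 84 is 10 bytes > B = 6, so hash it first: H(key) = 04 2e, then zero-pad to 6 bytes: K' = 04 2e 00 00 00 00.
K' ⊕ ipad = 32 18 36 36 36 36.  K' ⊕ opad = 58 72 5c 5c 5c 5c.
Inner input = (K'⊕ipad) ∥ m = 32 18 36 36 36 36 ∥ 53 57 c2 5b a0.
Inner hash: sum = 50+24+54+54+54+54+83+87+194+91+160 = 905 → 03 89.
Outer input = (K'⊕opad) ∥ inner = 58 72 5c 5c 5c 5c ∥ 03 89.
Outer hash (tag): sum = 88+114+92+92+92+92+3+137 = 710 → 02 c6.

02c6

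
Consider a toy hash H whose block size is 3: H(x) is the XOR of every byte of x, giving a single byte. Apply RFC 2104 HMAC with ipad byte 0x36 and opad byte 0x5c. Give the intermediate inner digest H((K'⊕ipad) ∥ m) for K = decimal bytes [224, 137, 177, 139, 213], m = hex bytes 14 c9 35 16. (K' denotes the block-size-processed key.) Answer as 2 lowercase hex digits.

4e

Key decimal bytes [224, 137, 177, 139, 213] = e0 89 b1 8b d5 is 5 bytes > B = 3, so hash it first: H(key) = 86, then zero-pad to 3 bytes: K' = 86 00 00.
K' ⊕ ipad = b0 36 36.
Inner input = b0 36 36 ∥ 14 c9 35 16.
Inner hash: XOR b0⊕36⊕36⊕14⊕c9⊕35⊕16 = 4e.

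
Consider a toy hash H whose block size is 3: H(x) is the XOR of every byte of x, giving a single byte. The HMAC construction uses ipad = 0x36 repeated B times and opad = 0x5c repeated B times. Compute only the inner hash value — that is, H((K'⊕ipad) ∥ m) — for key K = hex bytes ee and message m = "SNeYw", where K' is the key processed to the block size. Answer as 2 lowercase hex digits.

Key hex bytes ee is 1 byte ≤ B = 3; zero-pad to 3 bytes: K' = ee 00 00.
K' ⊕ ipad = d8 36 36.
Inner input = d8 36 36 ∥ 53 4e 65 59 77.
Inner hash: XOR d8⊕36⊕36⊕53⊕4e⊕65⊕59⊕77 = 8e.

8e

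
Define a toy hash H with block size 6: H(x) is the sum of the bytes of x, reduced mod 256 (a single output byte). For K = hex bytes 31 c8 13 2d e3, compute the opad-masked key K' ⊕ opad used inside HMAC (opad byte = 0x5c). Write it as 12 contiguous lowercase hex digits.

Key hex bytes 31 c8 13 2d e3 is 5 bytes ≤ B = 6; zero-pad to 6 bytes: K' = 31 c8 13 2d e3 00.
XOR each byte with 0x5c: 31⊕5c=6d, c8⊕5c=94, 13⊕5c=4f, 2d⊕5c=71, e3⊕5c=bf, 00⊕5c=5c.

6d944f71bf5c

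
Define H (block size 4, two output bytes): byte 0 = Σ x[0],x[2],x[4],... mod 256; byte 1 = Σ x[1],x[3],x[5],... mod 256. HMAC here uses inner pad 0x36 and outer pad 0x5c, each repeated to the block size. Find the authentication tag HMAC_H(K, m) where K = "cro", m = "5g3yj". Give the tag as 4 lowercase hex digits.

Key "cro" = 63 72 6f is 3 bytes ≤ B = 4; zero-pad to 4 bytes: K' = 63 72 6f 00.
K' ⊕ ipad = 55 44 59 36.  K' ⊕ opad = 3f 2e 33 5c.
Inner input = (K'⊕ipad) ∥ m = 55 44 59 36 ∥ 35 67 33 79 6a.
Inner hash: even-index sum = 384 mod 256 = 128; odd-index sum = 346 mod 256 = 90 → 80 5a.
Outer input = (K'⊕opad) ∥ inner = 3f 2e 33 5c ∥ 80 5a.
Outer hash (tag): even-index sum = 242 mod 256 = 242; odd-index sum = 228 mod 256 = 228 → f2 e4.

f2e4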